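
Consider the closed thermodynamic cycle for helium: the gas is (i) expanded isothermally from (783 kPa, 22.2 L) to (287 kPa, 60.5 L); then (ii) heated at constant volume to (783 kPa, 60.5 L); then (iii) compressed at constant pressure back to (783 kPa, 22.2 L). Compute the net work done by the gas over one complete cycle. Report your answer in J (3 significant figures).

W_net ≈ -12600 J

Leg (i): W = PᵢVᵢ ln(V_f/Vᵢ) = (17383) ln(60.5/22.2) = 17427 J.
Leg (ii): W = 0.
Leg (iii): W = PΔV = (783)(22.2 − 60.5) = -29989 J.
W_net = 17427 − 29989 = -12562 J.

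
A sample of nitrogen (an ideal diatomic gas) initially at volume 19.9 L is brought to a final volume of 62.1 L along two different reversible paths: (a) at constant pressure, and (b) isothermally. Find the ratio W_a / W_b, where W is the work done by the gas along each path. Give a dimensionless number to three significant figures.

W_a / W_b ≈ 1.86

Path (a) isobaric: W = P₁(V₂ − V₁) → W_a/(P₁V₁) = 2.121.
Path (b) isothermal: W = P₁V₁ ln(V₂/V₁) → W_b/(P₁V₁) = 1.138.
W_a / W_b = 2.121 / 1.138 = 1.863.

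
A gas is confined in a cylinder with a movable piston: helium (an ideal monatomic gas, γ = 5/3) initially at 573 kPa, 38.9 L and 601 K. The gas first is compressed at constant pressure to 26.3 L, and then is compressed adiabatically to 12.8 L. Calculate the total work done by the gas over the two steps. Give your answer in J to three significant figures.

Step 1 (isobaric): W = PΔV = (573 kPa)(26.3 − 38.9 L) = -7220 J.
After step 1: P = 573 kPa, V = 26.3 L, T = 406.3 K.
Step 2 (adiabatic): W = (P₁V₁ − P₂V₂)/(γ−1) = (15070 − 24356)/0.667 = -13929 J.
W_total = -7220 − 13929 = -21149 J.

W_total ≈ -21100 J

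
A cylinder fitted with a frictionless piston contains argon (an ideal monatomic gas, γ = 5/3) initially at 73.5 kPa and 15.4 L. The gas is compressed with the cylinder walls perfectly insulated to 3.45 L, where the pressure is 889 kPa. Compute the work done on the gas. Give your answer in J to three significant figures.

W ≈ 2900 J

Adiabatic: W = (P₁V₁ − P₂V₂)/(γ − 1) with γ = 5/3.
P₁V₁ = 1132 J, P₂V₂ = 3067 J.
W = (1132 − 3067) / 0.6667 = -2903 J.
Work on gas = −W_by = 2903 J.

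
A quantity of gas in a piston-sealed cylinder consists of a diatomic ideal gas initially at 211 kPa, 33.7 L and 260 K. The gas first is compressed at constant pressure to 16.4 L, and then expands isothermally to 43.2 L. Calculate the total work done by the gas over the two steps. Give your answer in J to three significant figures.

W_total ≈ -299 J

Step 1 (isobaric): W = PΔV = (211 kPa)(16.4 − 33.7 L) = -3650 J.
After step 1: P = 211 kPa, V = 16.4 L, T = 126.5 K.
Step 2 (isothermal): W = P₁V₁ ln(V₂/V₁) = (3460) ln(43.2/16.4) = 3352 J.
W_total = -3650 + 3352 = -298.7 J.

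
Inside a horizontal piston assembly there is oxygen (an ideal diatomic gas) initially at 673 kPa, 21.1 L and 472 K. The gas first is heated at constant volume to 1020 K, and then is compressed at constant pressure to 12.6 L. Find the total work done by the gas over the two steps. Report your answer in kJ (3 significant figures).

W_total ≈ -12.4 kJ

Step 1 (isochoric): W = 0 (constant volume).
After step 1: P = 1454 kPa (V unchanged).
Step 2 (isobaric): W = PΔV = (1454 kPa)(12.6 − 21.1 L) = -12362 J.
W_total = 0 − 12362 = -12362 J.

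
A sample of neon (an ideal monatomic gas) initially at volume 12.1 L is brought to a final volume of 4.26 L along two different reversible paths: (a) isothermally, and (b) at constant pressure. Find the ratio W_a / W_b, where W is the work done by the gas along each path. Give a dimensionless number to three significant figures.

Path (a) isothermal: W = P₁V₁ ln(V₂/V₁) → W_a/(P₁V₁) = -1.044.
Path (b) isobaric: W = P₁(V₂ − V₁) → W_b/(P₁V₁) = -0.6479.
W_a / W_b = -1.044 / -0.6479 = 1.611.

W_a / W_b ≈ 1.61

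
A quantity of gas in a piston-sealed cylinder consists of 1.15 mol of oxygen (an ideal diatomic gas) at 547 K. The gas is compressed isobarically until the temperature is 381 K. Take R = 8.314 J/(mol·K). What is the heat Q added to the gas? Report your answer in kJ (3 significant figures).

Isobaric: W = nRΔT = (1.15)(8.314)(-166) = -1587 J.
ΔU = nCᵥΔT with Cᵥ = 5R/2: ΔU = (1.15)(20.79)(-166) = -3968 J.
Q = ΔU + W = -3968 − 1587 = -5555 J.

Q ≈ -5.55 kJ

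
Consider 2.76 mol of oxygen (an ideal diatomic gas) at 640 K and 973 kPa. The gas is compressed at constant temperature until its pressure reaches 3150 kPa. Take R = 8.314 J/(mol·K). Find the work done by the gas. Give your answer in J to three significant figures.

W ≈ -17300 J

Isothermal process: W = nRT ln(V₂/V₁) = nRT ln(P₁/P₂).
W = (2.76)(8.314)(640) × ln(973/3150)
  = 14686 × ln(0.3089) = 14686 × -1.175
W_by_gas = -17253 J.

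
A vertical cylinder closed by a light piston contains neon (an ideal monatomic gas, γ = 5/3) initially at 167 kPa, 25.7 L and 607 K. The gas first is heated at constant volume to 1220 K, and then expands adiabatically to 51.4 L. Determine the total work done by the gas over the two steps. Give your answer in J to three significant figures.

Step 1 (isochoric): W = 0 (constant volume).
After step 1: P = 335.7 kPa (V unchanged).
Step 2 (adiabatic): W = (P₁V₁ − P₂V₂)/(γ−1) = (8626 − 5434)/0.667 = 4788 J.
W_total = 0 + 4788 = 4788 J.

W_total ≈ 4790 J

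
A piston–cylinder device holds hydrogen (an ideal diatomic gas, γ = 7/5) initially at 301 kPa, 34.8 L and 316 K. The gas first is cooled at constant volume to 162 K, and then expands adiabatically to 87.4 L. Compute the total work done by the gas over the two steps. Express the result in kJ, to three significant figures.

W_total ≈ 4.14 kJ

Step 1 (isochoric): W = 0 (constant volume).
After step 1: P = 154.3 kPa (V unchanged).
Step 2 (adiabatic): W = (P₁V₁ − P₂V₂)/(γ−1) = (5370 − 3715)/0.4 = 4137 J.
W_total = 0 + 4137 = 4137 J.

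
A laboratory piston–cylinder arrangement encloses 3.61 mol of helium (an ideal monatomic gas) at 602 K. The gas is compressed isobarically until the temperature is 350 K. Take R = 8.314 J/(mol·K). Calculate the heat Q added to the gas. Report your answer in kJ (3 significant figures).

Q ≈ -18.9 kJ

Isobaric: W = nRΔT = (3.61)(8.314)(-252) = -7563 J.
ΔU = nCᵥΔT with Cᵥ = 3R/2: ΔU = (3.61)(12.47)(-252) = -11345 J.
Q = ΔU + W = -11345 − 7563 = -18909 J.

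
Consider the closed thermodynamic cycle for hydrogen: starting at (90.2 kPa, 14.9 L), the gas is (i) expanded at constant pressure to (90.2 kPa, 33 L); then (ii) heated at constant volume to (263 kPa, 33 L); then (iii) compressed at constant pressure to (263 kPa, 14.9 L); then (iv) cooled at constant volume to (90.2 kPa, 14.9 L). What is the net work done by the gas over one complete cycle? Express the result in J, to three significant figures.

Constant-volume legs do no work.
W(i) = (90.2)(33 − 14.9) = 1633 J; W(iii) = (263)(14.9 − 33) = -4760 J.
W_net = 1633 − 4760 = -3128 J (the counter-clockwise enclosed area).

W_net ≈ -3130 J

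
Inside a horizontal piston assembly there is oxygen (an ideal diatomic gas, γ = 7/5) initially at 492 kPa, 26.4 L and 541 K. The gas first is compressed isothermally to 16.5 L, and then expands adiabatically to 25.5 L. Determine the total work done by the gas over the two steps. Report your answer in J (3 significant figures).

W_total ≈ -915 J

Step 1 (isothermal): W = P₁V₁ ln(V₂/V₁) = (12989) ln(16.5/26.4) = -6105 J.
After step 1: P = 787.2 kPa, V = 16.5 L, T = 541 K.
Step 2 (adiabatic): W = (P₁V₁ − P₂V₂)/(γ−1) = (12989 − 10913)/0.4 = 5189 J.
W_total = -6105 + 5189 = -915.4 J.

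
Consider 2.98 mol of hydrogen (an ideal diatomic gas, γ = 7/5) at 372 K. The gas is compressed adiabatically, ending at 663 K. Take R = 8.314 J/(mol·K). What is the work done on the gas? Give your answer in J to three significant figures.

Adiabatic ⇒ Q = 0, so W_by = −ΔU = nCᵥ(T₁ − T₂).
Cᵥ = 5R/2 = 20.79 J/(mol·K).
W = (2.98)(20.79)(372 − 663) = -18024 J.
Work on gas = −W_by = 18024 J.

W ≈ 18000 J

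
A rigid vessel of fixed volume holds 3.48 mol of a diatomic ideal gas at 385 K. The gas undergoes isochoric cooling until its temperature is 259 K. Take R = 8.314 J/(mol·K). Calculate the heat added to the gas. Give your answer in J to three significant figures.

Q ≈ -9110 J

Constant volume ⇒ W = 0, so Q = ΔU = nCᵥΔT with Cᵥ = 5R/2 = 20.79 J/(mol·K).
ΔU = (3.48)(20.79)(259 − 385) = -9114 J.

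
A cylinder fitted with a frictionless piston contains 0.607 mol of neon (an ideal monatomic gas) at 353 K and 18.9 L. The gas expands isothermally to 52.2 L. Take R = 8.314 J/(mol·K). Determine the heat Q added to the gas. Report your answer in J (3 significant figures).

Isothermal ⇒ ΔU = 0, so Q = W = nRT ln(V₂/V₁).
Q = (0.607)(8.314)(353) ln(52.2/18.9) = 1781 × 1.016 = 1810 J.

Q ≈ 1810 J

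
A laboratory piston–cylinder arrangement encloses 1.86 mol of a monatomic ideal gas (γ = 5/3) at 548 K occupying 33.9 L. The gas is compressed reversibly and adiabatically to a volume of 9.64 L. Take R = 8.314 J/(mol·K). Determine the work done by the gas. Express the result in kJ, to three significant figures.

Adiabatic: TV^(γ−1) = const with γ = 5/3.
T₂ = T₁ (V₁/V₂)^(γ−1) = 548 × (33.9/9.64)^0.667 = 548 × 2.313 = 1267 K.
W_by = nCᵥ(T₁ − T₂) = (1.86)(12.47)(548 − 1267) = -16684 J.

W ≈ -16.7 kJ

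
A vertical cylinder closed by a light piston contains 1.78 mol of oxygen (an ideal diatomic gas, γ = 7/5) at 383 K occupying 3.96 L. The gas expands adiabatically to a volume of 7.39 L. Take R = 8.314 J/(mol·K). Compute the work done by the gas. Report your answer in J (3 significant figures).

Adiabatic: TV^(γ−1) = const with γ = 7/5.
T₂ = T₁ (V₁/V₂)^(γ−1) = 383 × (3.96/7.39)^0.4 = 383 × 0.7791 = 298.4 K.
W_by = nCᵥ(T₁ − T₂) = (1.78)(20.79)(383 − 298.4) = 3129 J.

W ≈ 3130 J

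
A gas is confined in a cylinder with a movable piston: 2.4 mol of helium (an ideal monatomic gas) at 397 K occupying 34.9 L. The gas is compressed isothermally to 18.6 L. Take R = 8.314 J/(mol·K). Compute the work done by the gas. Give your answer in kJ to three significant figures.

W ≈ -4.99 kJ

Isothermal: W = nRT ln(V₂/V₁).
W = (2.4)(8.314)(397) × ln(18.6/34.9)
  = 7922 × -0.6293
W_by_gas = -4985 J.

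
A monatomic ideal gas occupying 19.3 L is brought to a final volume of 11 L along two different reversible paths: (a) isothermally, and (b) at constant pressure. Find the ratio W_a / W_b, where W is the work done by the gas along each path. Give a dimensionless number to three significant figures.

Path (a) isothermal: W = P₁V₁ ln(V₂/V₁) → W_a/(P₁V₁) = -0.5622.
Path (b) isobaric: W = P₁(V₂ − V₁) → W_b/(P₁V₁) = -0.4301.
W_a / W_b = -0.5622 / -0.4301 = 1.307.

W_a / W_b ≈ 1.31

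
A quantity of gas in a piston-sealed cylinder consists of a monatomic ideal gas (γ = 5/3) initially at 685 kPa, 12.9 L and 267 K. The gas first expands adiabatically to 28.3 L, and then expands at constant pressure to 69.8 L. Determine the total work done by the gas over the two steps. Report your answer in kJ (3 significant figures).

W_total ≈ 13.1 kJ

Step 1 (adiabatic): W = (P₁V₁ − P₂V₂)/(γ−1) = (8836 − 5234)/0.667 = 5404 J.
After step 1: P = 184.9 kPa, V = 28.3 L, T = 158.1 K.
Step 2 (isobaric): W = PΔV = (184.9 kPa)(69.8 − 28.3 L) = 7675 J.
W_total = 5404 + 7675 = 13079 J.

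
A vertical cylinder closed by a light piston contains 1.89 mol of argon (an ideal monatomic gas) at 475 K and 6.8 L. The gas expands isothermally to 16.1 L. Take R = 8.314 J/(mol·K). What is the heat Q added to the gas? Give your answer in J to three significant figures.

Q ≈ 6430 J

Isothermal ⇒ ΔU = 0, so Q = W = nRT ln(V₂/V₁).
Q = (1.89)(8.314)(475) ln(16.1/6.8) = 7464 × 0.8619 = 6433 J.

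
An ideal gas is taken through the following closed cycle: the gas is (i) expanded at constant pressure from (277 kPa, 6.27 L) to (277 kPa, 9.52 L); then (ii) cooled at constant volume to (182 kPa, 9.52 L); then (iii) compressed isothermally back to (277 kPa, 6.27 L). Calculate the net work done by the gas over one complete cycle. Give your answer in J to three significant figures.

Leg (i): W = PΔV = (277)(9.52 − 6.27) = 900.2 J.
Leg (ii): W = 0.
Leg (iii): W = PᵢVᵢ ln(V_f/Vᵢ) = (1733) ln(6.27/9.52) = -723.6 J.
W_net = 900.2 − 723.6 = 176.7 J.

W_net ≈ 177 J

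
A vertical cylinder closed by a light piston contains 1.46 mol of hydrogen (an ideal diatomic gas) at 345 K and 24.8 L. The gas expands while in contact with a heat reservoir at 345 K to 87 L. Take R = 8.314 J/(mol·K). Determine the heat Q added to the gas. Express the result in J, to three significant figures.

Isothermal ⇒ ΔU = 0, so Q = W = nRT ln(V₂/V₁).
Q = (1.46)(8.314)(345) ln(87/24.8) = 4188 × 1.255 = 5256 J.

Q ≈ 5260 J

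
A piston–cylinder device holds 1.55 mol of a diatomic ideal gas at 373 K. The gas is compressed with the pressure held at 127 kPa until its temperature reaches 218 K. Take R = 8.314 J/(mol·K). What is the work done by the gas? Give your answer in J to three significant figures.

W ≈ -2000 J

Isobaric: W = P ΔV = nR ΔT.
W = (1.55)(8.314)(218 − 373) = -1997 J.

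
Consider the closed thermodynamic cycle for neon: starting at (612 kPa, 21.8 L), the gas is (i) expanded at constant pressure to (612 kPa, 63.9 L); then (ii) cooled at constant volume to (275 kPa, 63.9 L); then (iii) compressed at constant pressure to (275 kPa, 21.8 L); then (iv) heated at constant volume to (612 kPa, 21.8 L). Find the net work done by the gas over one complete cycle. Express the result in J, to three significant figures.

Constant-volume legs do no work.
W(i) = (612)(63.9 − 21.8) = 25765 J; W(iii) = (275)(21.8 − 63.9) = -11577 J.
W_net = 25765 − 11577 = 14188 J (the clockwise enclosed area).

W_net ≈ 14200 J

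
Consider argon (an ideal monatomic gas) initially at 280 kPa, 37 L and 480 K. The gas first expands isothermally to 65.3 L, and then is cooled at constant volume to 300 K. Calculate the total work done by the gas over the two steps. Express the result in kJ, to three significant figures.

Step 1 (isothermal): W = P₁V₁ ln(V₂/V₁) = (10360) ln(65.3/37) = 5885 J.
Step 2 (isochoric): W = 0 (constant volume).
W_total = 5885 + 0 = 5885 J.

W_total ≈ 5.89 kJ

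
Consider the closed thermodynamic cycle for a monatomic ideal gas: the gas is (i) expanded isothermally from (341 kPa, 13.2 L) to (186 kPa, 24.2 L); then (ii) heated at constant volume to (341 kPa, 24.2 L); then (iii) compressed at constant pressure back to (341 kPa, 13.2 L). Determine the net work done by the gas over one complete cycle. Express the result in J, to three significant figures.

Leg (i): W = PᵢVᵢ ln(V_f/Vᵢ) = (4501) ln(24.2/13.2) = 2728 J.
Leg (ii): W = 0.
Leg (iii): W = PΔV = (341)(13.2 − 24.2) = -3751 J.
W_net = 2728 − 3751 = -1023 J.

W_net ≈ -1020 J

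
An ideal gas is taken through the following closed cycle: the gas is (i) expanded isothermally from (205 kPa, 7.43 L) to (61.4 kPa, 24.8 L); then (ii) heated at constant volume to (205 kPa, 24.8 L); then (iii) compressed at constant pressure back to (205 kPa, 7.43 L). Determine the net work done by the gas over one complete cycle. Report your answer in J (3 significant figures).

Leg (i): W = PᵢVᵢ ln(V_f/Vᵢ) = (1523) ln(24.8/7.43) = 1836 J.
Leg (ii): W = 0.
Leg (iii): W = PΔV = (205)(7.43 − 24.8) = -3561 J.
W_net = 1836 − 3561 = -1725 J.

W_net ≈ -1720 J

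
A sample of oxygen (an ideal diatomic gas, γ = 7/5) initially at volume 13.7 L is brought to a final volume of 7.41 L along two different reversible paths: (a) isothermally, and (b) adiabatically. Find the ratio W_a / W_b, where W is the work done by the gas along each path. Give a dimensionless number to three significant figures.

W_a / W_b ≈ 0.882

Path (a) isothermal: W = P₁V₁ ln(V₂/V₁) → W_a/(P₁V₁) = -0.6146.
Path (b) adiabatic: W = P₁V₁(1 − (V₁/V₂)^(γ−1))/(γ−1) → W_b/(P₁V₁) = -0.6967.
W_a / W_b = -0.6146 / -0.6967 = 0.8821.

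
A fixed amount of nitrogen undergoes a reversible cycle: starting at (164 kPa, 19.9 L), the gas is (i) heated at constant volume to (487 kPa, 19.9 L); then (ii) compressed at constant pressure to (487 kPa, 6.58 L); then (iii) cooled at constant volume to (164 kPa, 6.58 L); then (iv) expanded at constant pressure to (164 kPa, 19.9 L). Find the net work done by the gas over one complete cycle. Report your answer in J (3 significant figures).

W_net ≈ -4300 J

Constant-volume legs do no work.
W(ii) = (487)(6.58 − 19.9) = -6487 J; W(iv) = (164)(19.9 − 6.58) = 2184 J.
W_net = -6487 + 2184 = -4302 J (the counter-clockwise enclosed area).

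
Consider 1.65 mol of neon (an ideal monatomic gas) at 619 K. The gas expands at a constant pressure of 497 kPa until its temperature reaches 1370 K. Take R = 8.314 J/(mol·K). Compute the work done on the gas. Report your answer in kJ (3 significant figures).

Isobaric: W = P ΔV = nR ΔT.
W = (1.65)(8.314)(1370 − 619) = 10302 J.
Work on gas = −W_by = -10302 J.

W ≈ -10.3 kJ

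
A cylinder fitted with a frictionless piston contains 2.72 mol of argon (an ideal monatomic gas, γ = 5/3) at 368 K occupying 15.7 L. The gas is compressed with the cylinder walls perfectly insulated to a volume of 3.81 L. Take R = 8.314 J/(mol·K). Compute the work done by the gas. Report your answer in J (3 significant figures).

W ≈ -19600 J

Adiabatic: TV^(γ−1) = const with γ = 5/3.
T₂ = T₁ (V₁/V₂)^(γ−1) = 368 × (15.7/3.81)^0.667 = 368 × 2.57 = 945.9 K.
W_by = nCᵥ(T₁ − T₂) = (2.72)(12.47)(368 − 945.9) = -19602 J.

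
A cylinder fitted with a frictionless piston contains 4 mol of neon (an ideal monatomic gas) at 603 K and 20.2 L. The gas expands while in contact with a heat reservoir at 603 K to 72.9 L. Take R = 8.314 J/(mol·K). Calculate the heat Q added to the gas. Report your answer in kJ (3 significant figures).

Isothermal ⇒ ΔU = 0, so Q = W = nRT ln(V₂/V₁).
Q = (4)(8.314)(603) ln(72.9/20.2) = 20053 × 1.283 = 25737 J.

Q ≈ 25.7 kJ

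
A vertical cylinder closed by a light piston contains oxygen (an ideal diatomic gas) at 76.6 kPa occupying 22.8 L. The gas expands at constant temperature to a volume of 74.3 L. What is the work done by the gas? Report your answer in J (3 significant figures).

Isothermal: W = nRT ln(V₂/V₁) = P₁V₁ ln(V₂/V₁).
P₁V₁ = (76.6 kPa)(22.8 L) = 1746 J.
W = 1746 × ln(74.3/22.8) = 1746 × 1.181
W_by_gas = 2063 J.

W ≈ 2060 J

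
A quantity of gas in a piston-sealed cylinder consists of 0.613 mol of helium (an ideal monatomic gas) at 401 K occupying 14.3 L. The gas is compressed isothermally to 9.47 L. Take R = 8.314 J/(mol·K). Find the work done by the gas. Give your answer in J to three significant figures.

Isothermal: W = nRT ln(V₂/V₁).
W = (0.613)(8.314)(401) × ln(9.47/14.3)
  = 2044 × -0.4121
W_by_gas = -842.3 J.

W ≈ -842 J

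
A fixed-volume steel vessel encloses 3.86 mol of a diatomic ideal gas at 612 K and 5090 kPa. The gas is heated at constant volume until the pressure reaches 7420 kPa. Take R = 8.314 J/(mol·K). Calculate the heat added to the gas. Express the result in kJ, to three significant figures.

Constant volume ⇒ W = 0, so Q = ΔU = nCᵥΔT with Cᵥ = 5R/2 = 20.79 J/(mol·K).
At constant V, T₂/T₁ = P₂/P₁ ⇒ ΔT = T₁(P₂/P₁ − 1) = 612·(7420/5090 − 1) = 280.1 K.
ΔU = (3.86)(20.79)(280.1) = 22476 J.

Q ≈ 22.5 kJ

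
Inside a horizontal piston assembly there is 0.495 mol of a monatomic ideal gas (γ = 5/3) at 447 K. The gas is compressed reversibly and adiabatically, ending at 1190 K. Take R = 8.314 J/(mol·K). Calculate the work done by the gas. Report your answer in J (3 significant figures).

W ≈ -4590 J

Adiabatic ⇒ Q = 0, so W_by = −ΔU = nCᵥ(T₁ − T₂).
Cᵥ = 3R/2 = 12.47 J/(mol·K).
W = (0.495)(12.47)(447 − 1190) = -4587 J.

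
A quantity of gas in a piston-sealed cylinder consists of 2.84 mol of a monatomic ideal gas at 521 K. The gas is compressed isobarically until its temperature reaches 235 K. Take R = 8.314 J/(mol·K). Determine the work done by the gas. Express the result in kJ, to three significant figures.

Isobaric: W = P ΔV = nR ΔT.
W = (2.84)(8.314)(235 − 521) = -6753 J.

W ≈ -6.75 kJ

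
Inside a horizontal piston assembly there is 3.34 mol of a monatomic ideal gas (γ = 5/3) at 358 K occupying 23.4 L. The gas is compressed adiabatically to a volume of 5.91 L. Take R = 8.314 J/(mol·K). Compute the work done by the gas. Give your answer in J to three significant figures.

W ≈ -22400 J

Adiabatic: TV^(γ−1) = const with γ = 5/3.
T₂ = T₁ (V₁/V₂)^(γ−1) = 358 × (23.4/5.91)^0.667 = 358 × 2.503 = 896 K.
W_by = nCᵥ(T₁ − T₂) = (3.34)(12.47)(358 − 896) = -22409 J.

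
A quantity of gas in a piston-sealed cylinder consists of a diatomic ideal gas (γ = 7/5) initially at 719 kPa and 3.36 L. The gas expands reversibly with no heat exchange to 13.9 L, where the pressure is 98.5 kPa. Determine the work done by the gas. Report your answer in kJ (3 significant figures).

Adiabatic: W = (P₁V₁ − P₂V₂)/(γ − 1) with γ = 7/5.
P₁V₁ = 2416 J, P₂V₂ = 1369 J.
W = (2416 − 1369) / 0.4 = 2617 J.

W ≈ 2.62 kJ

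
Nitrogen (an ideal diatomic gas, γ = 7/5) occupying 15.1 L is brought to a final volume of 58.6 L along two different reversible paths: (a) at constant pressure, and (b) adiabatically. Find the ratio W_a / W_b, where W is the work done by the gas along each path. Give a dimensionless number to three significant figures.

Path (a) isobaric: W = P₁(V₂ − V₁) → W_a/(P₁V₁) = 2.881.
Path (b) adiabatic: W = P₁V₁(1 − (V₁/V₂)^(γ−1))/(γ−1) → W_b/(P₁V₁) = 1.047.
W_a / W_b = 2.881 / 1.047 = 2.752.

W_a / W_b ≈ 2.75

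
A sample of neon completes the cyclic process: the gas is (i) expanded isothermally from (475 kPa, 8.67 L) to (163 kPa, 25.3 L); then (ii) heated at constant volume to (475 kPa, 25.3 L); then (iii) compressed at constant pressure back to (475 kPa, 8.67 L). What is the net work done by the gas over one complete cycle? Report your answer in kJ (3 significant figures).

W_net ≈ -3.49 kJ

Leg (i): W = PᵢVᵢ ln(V_f/Vᵢ) = (4118) ln(25.3/8.67) = 4410 J.
Leg (ii): W = 0.
Leg (iii): W = PΔV = (475)(8.67 − 25.3) = -7899 J.
W_net = 4410 − 7899 = -3489 J.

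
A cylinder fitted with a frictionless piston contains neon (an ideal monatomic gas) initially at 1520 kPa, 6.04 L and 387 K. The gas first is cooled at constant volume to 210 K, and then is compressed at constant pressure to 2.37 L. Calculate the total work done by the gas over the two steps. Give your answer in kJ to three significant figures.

W_total ≈ -3.03 kJ

Step 1 (isochoric): W = 0 (constant volume).
After step 1: P = 824.8 kPa (V unchanged).
Step 2 (isobaric): W = PΔV = (824.8 kPa)(2.37 − 6.04 L) = -3027 J.
W_total = 0 − 3027 = -3027 J.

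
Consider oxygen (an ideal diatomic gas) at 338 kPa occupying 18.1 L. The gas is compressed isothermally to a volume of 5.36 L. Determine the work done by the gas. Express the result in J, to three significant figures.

W ≈ -7450 J

Isothermal: W = nRT ln(V₂/V₁) = P₁V₁ ln(V₂/V₁).
P₁V₁ = (338 kPa)(18.1 L) = 6118 J.
W = 6118 × ln(5.36/18.1) = 6118 × -1.217
W_by_gas = -7445 J.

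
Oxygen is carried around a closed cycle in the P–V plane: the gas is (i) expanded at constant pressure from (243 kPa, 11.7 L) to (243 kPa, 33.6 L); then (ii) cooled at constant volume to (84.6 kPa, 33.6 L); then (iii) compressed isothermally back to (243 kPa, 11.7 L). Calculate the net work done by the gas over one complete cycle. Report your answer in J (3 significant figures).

W_net ≈ 2320 J

Leg (i): W = PΔV = (243)(33.6 − 11.7) = 5322 J.
Leg (ii): W = 0.
Leg (iii): W = PᵢVᵢ ln(V_f/Vᵢ) = (2843) ln(11.7/33.6) = -2999 J.
W_net = 5322 − 2999 = 2323 J.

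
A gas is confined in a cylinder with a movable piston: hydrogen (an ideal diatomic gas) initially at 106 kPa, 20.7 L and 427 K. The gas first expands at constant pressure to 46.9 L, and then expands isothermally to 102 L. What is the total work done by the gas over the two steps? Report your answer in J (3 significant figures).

Step 1 (isobaric): W = PΔV = (106 kPa)(46.9 − 20.7 L) = 2777 J.
After step 1: P = 106 kPa, V = 46.9 L, T = 967.5 K.
Step 2 (isothermal): W = P₁V₁ ln(V₂/V₁) = (4971) ln(102/46.9) = 3863 J.
W_total = 2777 + 3863 = 6640 J.

W_total ≈ 6640 J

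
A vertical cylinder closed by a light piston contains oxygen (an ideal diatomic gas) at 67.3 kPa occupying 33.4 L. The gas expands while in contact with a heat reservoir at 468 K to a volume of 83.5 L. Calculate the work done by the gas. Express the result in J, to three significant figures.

W ≈ 2060 J

Isothermal: W = nRT ln(V₂/V₁) = P₁V₁ ln(V₂/V₁).
P₁V₁ = (67.3 kPa)(33.4 L) = 2248 J.
W = 2248 × ln(83.5/33.4) = 2248 × 0.9163
W_by_gas = 2060 J.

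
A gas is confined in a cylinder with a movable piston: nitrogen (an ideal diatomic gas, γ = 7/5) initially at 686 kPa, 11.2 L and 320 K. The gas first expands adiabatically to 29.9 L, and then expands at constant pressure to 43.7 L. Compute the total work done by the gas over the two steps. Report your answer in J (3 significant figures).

Step 1 (adiabatic): W = (P₁V₁ − P₂V₂)/(γ−1) = (7683 − 5188)/0.4 = 6239 J.
After step 1: P = 173.5 kPa, V = 29.9 L, T = 216.1 K.
Step 2 (isobaric): W = PΔV = (173.5 kPa)(43.7 − 29.9 L) = 2394 J.
W_total = 6239 + 2394 = 8633 J.

W_total ≈ 8630 J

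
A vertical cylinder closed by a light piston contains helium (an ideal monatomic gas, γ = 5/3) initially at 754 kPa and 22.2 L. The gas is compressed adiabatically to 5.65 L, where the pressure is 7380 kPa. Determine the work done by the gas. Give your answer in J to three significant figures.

W ≈ -37400 J

Adiabatic: W = (P₁V₁ − P₂V₂)/(γ − 1) with γ = 5/3.
P₁V₁ = 16739 J, P₂V₂ = 41697 J.
W = (16739 − 41697) / 0.6667 = -37437 J.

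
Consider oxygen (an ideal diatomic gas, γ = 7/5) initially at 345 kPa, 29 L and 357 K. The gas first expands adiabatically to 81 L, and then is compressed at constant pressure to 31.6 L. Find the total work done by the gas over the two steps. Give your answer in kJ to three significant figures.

W_total ≈ 4.38 kJ

Step 1 (adiabatic): W = (P₁V₁ − P₂V₂)/(γ−1) = (10005 − 6634)/0.4 = 8427 J.
After step 1: P = 81.9 kPa, V = 81 L, T = 236.7 K.
Step 2 (isobaric): W = PΔV = (81.9 kPa)(31.6 − 81 L) = -4046 J.
W_total = 8427 − 4046 = 4381 J.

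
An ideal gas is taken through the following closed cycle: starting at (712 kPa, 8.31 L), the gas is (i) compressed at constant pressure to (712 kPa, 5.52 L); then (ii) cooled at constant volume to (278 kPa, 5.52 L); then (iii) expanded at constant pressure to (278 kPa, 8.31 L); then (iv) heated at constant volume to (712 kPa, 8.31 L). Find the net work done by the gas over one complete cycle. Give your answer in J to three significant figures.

Constant-volume legs do no work.
W(i) = (712)(5.52 − 8.31) = -1986 J; W(iii) = (278)(8.31 − 5.52) = 775.6 J.
W_net = -1986 + 775.6 = -1211 J (the counter-clockwise enclosed area).

W_net ≈ -1210 J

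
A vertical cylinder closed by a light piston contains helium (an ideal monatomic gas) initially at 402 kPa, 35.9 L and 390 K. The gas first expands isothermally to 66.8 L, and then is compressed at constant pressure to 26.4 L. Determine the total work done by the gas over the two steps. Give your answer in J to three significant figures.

W_total ≈ 233 J

Step 1 (isothermal): W = P₁V₁ ln(V₂/V₁) = (14432) ln(66.8/35.9) = 8962 J.
After step 1: P = 216 kPa, V = 66.8 L, T = 390 K.
Step 2 (isobaric): W = PΔV = (216 kPa)(26.4 − 66.8 L) = -8728 J.
W_total = 8962 − 8728 = 233.4 J.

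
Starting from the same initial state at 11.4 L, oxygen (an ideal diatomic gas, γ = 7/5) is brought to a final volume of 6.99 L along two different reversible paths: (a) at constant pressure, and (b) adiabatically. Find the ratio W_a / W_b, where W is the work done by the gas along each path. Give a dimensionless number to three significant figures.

Path (a) isobaric: W = P₁(V₂ − V₁) → W_a/(P₁V₁) = -0.3868.
Path (b) adiabatic: W = P₁V₁(1 − (V₁/V₂)^(γ−1))/(γ−1) → W_b/(P₁V₁) = -0.5403.
W_a / W_b = -0.3868 / -0.5403 = 0.716.

W_a / W_b ≈ 0.716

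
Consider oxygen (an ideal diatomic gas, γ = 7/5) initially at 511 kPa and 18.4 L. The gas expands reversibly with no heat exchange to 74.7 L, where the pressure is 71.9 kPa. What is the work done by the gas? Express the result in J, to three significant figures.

W ≈ 10100 J

Adiabatic: W = (P₁V₁ − P₂V₂)/(γ − 1) with γ = 7/5.
P₁V₁ = 9402 J, P₂V₂ = 5371 J.
W = (9402 − 5371) / 0.4 = 10079 J.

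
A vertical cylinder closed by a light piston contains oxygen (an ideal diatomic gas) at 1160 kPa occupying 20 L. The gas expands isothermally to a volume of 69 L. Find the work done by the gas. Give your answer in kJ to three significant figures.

Isothermal: W = nRT ln(V₂/V₁) = P₁V₁ ln(V₂/V₁).
P₁V₁ = (1160 kPa)(20 L) = 23200 J.
W = 23200 × ln(69/20) = 23200 × 1.238
W_by_gas = 28730 J.

W ≈ 28.7 kJ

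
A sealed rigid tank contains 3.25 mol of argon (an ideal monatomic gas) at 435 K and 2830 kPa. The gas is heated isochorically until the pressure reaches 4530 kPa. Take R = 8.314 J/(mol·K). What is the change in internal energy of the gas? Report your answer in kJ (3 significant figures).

ΔU ≈ 10.6 kJ

Constant volume ⇒ W = 0, so Q = ΔU = nCᵥΔT with Cᵥ = 3R/2 = 12.47 J/(mol·K).
At constant V, T₂/T₁ = P₂/P₁ ⇒ ΔT = T₁(P₂/P₁ − 1) = 435·(4530/2830 − 1) = 261.3 K.
ΔU = (3.25)(12.47)(261.3) = 10591 J.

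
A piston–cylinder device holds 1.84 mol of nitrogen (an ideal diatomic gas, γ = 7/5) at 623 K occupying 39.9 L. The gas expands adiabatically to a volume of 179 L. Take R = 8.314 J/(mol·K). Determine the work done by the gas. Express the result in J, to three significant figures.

Adiabatic: TV^(γ−1) = const with γ = 7/5.
T₂ = T₁ (V₁/V₂)^(γ−1) = 623 × (39.9/179)^0.4 = 623 × 0.5486 = 341.8 K.
W_by = nCᵥ(T₁ − T₂) = (1.84)(20.79)(623 − 341.8) = 10755 J.

W ≈ 10800 J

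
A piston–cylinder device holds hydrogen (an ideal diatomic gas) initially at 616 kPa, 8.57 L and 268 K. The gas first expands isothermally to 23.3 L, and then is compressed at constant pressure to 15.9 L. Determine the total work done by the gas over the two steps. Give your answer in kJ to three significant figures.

Step 1 (isothermal): W = P₁V₁ ln(V₂/V₁) = (5279) ln(23.3/8.57) = 5280 J.
After step 1: P = 226.6 kPa, V = 23.3 L, T = 268 K.
Step 2 (isobaric): W = PΔV = (226.6 kPa)(15.9 − 23.3 L) = -1677 J.
W_total = 5280 − 1677 = 3603 J.

W_total ≈ 3.60 kJ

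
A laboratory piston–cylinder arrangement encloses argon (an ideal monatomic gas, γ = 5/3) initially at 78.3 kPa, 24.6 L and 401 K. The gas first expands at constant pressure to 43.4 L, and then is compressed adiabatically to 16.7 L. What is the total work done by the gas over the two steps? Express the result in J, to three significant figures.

W_total ≈ -3070 J

Step 1 (isobaric): W = PΔV = (78.3 kPa)(43.4 − 24.6 L) = 1472 J.
After step 1: P = 78.3 kPa, V = 43.4 L, T = 707.5 K.
Step 2 (adiabatic): W = (P₁V₁ − P₂V₂)/(γ−1) = (3398 − 6423)/0.667 = -4538 J.
W_total = 1472 − 4538 = -3066 J.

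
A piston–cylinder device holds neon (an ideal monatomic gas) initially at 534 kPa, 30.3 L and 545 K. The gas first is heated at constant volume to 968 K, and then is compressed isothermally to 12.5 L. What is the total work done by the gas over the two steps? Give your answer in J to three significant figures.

W_total ≈ -25400 J

Step 1 (isochoric): W = 0 (constant volume).
After step 1: P = 948.5 kPa (V unchanged).
Step 2 (isothermal): W = P₁V₁ ln(V₂/V₁) = (28738) ln(12.5/30.3) = -25446 J.
W_total = 0 − 25446 = -25446 J.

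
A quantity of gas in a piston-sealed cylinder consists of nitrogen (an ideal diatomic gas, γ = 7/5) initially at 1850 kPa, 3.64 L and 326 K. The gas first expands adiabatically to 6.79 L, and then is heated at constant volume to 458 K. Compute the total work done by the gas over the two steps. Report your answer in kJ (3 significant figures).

W_total ≈ 3.72 kJ

Step 1 (adiabatic): W = (P₁V₁ − P₂V₂)/(γ−1) = (6734 − 5248)/0.4 = 3716 J.
Step 2 (isochoric): W = 0 (constant volume).
W_total = 3716 + 0 = 3716 J.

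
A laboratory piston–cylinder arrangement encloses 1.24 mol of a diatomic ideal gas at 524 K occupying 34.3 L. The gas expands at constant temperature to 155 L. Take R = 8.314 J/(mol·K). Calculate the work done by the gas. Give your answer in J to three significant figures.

Isothermal: W = nRT ln(V₂/V₁).
W = (1.24)(8.314)(524) × ln(155/34.3)
  = 5402 × 1.508
W_by_gas = 8148 J.

W ≈ 8150 J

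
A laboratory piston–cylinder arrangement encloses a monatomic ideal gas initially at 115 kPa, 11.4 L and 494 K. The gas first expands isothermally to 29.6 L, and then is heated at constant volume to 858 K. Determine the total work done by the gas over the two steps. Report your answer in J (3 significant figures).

W_total ≈ 1250 J

Step 1 (isothermal): W = P₁V₁ ln(V₂/V₁) = (1311) ln(29.6/11.4) = 1251 J.
Step 2 (isochoric): W = 0 (constant volume).
W_total = 1251 + 0 = 1251 J.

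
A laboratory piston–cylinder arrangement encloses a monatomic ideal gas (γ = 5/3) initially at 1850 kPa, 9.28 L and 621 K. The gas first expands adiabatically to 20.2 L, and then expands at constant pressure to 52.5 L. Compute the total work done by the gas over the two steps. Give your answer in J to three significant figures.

W_total ≈ 26800 J

Step 1 (adiabatic): W = (P₁V₁ − P₂V₂)/(γ−1) = (17168 − 10222)/0.667 = 10420 J.
After step 1: P = 506 kPa, V = 20.2 L, T = 369.7 K.
Step 2 (isobaric): W = PΔV = (506 kPa)(52.5 − 20.2 L) = 16344 J.
W_total = 10420 + 16344 = 26764 J.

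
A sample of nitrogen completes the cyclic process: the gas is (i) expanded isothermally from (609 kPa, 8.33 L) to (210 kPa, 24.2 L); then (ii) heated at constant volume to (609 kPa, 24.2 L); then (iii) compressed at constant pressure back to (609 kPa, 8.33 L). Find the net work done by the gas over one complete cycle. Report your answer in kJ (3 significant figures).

W_net ≈ -4.25 kJ

Leg (i): W = PᵢVᵢ ln(V_f/Vᵢ) = (5073) ln(24.2/8.33) = 5410 J.
Leg (ii): W = 0.
Leg (iii): W = PΔV = (609)(8.33 − 24.2) = -9665 J.
W_net = 5410 − 9665 = -4255 J.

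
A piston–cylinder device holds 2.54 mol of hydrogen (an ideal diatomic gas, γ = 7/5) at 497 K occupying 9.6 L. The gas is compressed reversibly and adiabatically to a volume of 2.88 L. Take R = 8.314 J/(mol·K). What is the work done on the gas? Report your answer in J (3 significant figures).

W ≈ 16200 J

Adiabatic: TV^(γ−1) = const with γ = 7/5.
T₂ = T₁ (V₁/V₂)^(γ−1) = 497 × (9.6/2.88)^0.4 = 497 × 1.619 = 804.5 K.
W_by = nCᵥ(T₁ − T₂) = (2.54)(20.79)(497 − 804.5) = -16232 J.
Work on gas = −W_by = 16232 J.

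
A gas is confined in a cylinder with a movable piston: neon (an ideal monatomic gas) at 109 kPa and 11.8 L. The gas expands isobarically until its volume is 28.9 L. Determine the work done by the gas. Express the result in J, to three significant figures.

W ≈ 1860 J

Isobaric: W = P ΔV.
W = (109 kPa)(28.9 − 11.8 L) = (109)(17.1) = 1864 J.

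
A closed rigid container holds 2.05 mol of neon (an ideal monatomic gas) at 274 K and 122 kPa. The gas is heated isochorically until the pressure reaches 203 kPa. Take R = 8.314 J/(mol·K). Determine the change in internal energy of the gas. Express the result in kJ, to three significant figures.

ΔU ≈ 4.65 kJ

Constant volume ⇒ W = 0, so Q = ΔU = nCᵥΔT with Cᵥ = 3R/2 = 12.47 J/(mol·K).
At constant V, T₂/T₁ = P₂/P₁ ⇒ ΔT = T₁(P₂/P₁ − 1) = 274·(203/122 − 1) = 181.9 K.
ΔU = (2.05)(12.47)(181.9) = 4651 J.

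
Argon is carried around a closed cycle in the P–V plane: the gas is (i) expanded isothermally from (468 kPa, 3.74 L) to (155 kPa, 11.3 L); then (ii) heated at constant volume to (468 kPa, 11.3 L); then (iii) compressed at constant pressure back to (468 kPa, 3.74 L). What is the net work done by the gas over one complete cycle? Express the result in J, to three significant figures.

Leg (i): W = PᵢVᵢ ln(V_f/Vᵢ) = (1750) ln(11.3/3.74) = 1935 J.
Leg (ii): W = 0.
Leg (iii): W = PΔV = (468)(3.74 − 11.3) = -3538 J.
W_net = 1935 − 3538 = -1603 J.

W_net ≈ -1600 J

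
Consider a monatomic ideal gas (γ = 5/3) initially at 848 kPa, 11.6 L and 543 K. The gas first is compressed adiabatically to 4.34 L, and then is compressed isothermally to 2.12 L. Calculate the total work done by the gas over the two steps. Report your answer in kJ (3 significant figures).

W_total ≈ -27.2 kJ

Step 1 (adiabatic): W = (P₁V₁ − P₂V₂)/(γ−1) = (9837 − 18945)/0.667 = -13663 J.
After step 1: P = 4365 kPa, V = 4.34 L, T = 1046 K.
Step 2 (isothermal): W = P₁V₁ ln(V₂/V₁) = (18945) ln(2.12/4.34) = -13573 J.
W_total = -13663 − 13573 = -27236 J.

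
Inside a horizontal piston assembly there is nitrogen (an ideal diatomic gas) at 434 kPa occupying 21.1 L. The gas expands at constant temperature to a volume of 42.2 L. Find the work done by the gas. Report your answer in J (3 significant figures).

W ≈ 6350 J

Isothermal: W = nRT ln(V₂/V₁) = P₁V₁ ln(V₂/V₁).
P₁V₁ = (434 kPa)(21.1 L) = 9157 J.
W = 9157 × ln(42.2/21.1) = 9157 × 0.6931
W_by_gas = 6347 J.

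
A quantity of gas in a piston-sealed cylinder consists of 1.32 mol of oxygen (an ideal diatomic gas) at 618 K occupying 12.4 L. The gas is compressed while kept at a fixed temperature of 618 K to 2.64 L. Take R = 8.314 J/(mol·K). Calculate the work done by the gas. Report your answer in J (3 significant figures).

W ≈ -10500 J

Isothermal: W = nRT ln(V₂/V₁).
W = (1.32)(8.314)(618) × ln(2.64/12.4)
  = 6782 × -1.547
W_by_gas = -10492 J.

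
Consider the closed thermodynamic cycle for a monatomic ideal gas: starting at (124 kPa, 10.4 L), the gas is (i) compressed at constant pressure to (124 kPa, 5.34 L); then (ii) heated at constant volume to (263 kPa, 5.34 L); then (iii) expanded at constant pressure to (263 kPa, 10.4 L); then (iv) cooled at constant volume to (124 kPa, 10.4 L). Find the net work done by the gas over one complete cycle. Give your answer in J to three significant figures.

W_net ≈ 703 J

Constant-volume legs do no work.
W(i) = (124)(5.34 − 10.4) = -627.4 J; W(iii) = (263)(10.4 − 5.34) = 1331 J.
W_net = -627.4 + 1331 = 703.3 J (the clockwise enclosed area).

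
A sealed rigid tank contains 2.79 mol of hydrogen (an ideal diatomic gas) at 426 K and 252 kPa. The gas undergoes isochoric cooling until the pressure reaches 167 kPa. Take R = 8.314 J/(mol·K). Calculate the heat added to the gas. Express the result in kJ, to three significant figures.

Constant volume ⇒ W = 0, so Q = ΔU = nCᵥΔT with Cᵥ = 5R/2 = 20.79 J/(mol·K).
At constant V, T₂/T₁ = P₂/P₁ ⇒ ΔT = T₁(P₂/P₁ − 1) = 426·(167/252 − 1) = -143.7 K.
ΔU = (2.79)(20.79)(-143.7) = -8333 J.

Q ≈ -8.33 kJ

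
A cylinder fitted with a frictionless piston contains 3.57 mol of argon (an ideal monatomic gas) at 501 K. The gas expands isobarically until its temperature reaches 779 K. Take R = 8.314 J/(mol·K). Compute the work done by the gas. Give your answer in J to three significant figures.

Isobaric: W = P ΔV = nR ΔT.
W = (3.57)(8.314)(779 − 501) = 8251 J.

W ≈ 8250 J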